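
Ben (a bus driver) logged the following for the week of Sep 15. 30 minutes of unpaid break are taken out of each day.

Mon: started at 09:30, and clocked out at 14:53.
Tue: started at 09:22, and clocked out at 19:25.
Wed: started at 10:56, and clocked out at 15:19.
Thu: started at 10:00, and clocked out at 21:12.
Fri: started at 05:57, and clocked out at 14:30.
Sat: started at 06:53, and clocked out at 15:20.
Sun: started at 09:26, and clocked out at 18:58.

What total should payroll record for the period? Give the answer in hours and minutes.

54 h 3 min

Mon: 09:30–14:53 = 5 h 23 min; less 30 min break → 4 h 53 min
Tue: 09:22–19:25 = 10 h 3 min; less 30 min break → 9 h 33 min
Wed: 10:56–15:19 = 4 h 23 min; less 30 min break → 3 h 53 min
Thu: 10:00–21:12 = 11 h 12 min; less 30 min break → 10 h 42 min
Fri: 05:57–14:30 = 8 h 33 min; less 30 min break → 8 h 3 min
Sat: 06:53–15:20 = 8 h 27 min; less 30 min break → 7 h 57 min
Sun: 09:26–18:58 = 9 h 32 min; less 30 min break → 9 h 2 min
Total: 4 h 53 min + 9 h 33 min + 3 h 53 min + 10 h 42 min + 8 h 3 min + 7 h 57 min + 9 h 2 min = 54 h 3 min.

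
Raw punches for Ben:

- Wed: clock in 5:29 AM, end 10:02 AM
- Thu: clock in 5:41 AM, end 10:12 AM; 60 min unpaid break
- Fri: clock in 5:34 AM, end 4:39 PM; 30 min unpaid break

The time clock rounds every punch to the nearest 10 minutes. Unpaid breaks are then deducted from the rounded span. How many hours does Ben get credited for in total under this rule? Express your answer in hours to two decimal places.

18.67 hours

Wed: in 5:29 AM→5:30 AM, out 10:02 AM→10:00 AM; 4 h 30 min
Thu: in 5:41 AM→5:40 AM, out 10:12 AM→10:10 AM; 4 h 30 min − 60 min = 3 h 30 min
Fri: in 5:34 AM→5:30 AM, out 4:39 PM→4:40 PM; 11 h 10 min − 30 min = 10 h 40 min
Total credited: 18 h 40 min.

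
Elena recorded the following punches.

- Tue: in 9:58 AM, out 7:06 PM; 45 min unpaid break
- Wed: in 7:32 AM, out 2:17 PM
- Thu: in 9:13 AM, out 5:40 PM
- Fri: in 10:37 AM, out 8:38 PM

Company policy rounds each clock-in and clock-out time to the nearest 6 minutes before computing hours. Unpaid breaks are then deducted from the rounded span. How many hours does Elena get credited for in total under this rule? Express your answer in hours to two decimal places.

Tue: in 9:58 AM→10:00 AM, out 7:06 PM→7:06 PM; 9 h 6 min − 45 min = 8 h 21 min
Wed: in 7:32 AM→7:30 AM, out 2:17 PM→2:18 PM; 6 h 48 min
Thu: in 9:13 AM→9:12 AM, out 5:40 PM→5:42 PM; 8 h 30 min
Fri: in 10:37 AM→10:36 AM, out 8:38 PM→8:36 PM; 10 h 0 min
Total credited: 33 h 39 min.

33.65 hours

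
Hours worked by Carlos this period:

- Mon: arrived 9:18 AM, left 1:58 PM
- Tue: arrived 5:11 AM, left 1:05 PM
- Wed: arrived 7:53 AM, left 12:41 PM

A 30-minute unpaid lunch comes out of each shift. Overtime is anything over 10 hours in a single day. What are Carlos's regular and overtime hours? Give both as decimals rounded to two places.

Regular 15.87 hours, overtime 0.00 hours

Mon: 9:18 AM–1:58 PM = 4 h 40 min; less 30 min break → 4 h 10 min
Tue: 5:11 AM–1:05 PM = 7 h 54 min; less 30 min break → 7 h 24 min
Wed: 7:53 AM–12:41 PM = 4 h 48 min; less 30 min break → 4 h 18 min
Mon reg 4 h 10 min / OT 0 h 0 min; Tue reg 7 h 24 min / OT 0 h 0 min; Wed reg 4 h 18 min / OT 0 h 0 min.
Totals: regular 15 h 52 min, overtime 0 h 0 min.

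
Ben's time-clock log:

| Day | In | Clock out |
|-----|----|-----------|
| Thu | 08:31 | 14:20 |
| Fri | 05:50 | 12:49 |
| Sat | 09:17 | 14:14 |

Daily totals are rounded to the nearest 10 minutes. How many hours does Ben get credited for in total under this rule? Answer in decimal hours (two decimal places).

17.83 hours

Thu: 08:31–14:20 = 5 h 49 min → rounds to 5 h 50 min
Fri: 05:50–12:49 = 6 h 59 min → rounds to 7 h 0 min
Sat: 09:17–14:14 = 4 h 57 min → rounds to 5 h 0 min
Total credited: 17 h 50 min.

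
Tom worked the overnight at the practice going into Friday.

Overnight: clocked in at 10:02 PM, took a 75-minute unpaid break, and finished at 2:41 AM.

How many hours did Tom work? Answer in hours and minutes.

Overnight: 10:02 PM → midnight = 1 h 58 min; midnight → 2:41 AM = 2 h 41 min; span 4 h 39 min; less 75 min break → 3 h 24 min

3 h 24 min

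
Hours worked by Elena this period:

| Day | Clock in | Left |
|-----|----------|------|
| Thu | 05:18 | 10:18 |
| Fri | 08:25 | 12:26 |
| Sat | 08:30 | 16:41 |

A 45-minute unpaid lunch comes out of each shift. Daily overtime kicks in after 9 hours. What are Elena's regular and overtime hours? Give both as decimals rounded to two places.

Thu: 05:18–10:18 = 5 h 0 min; less 45 min break → 4 h 15 min
Fri: 08:25–12:26 = 4 h 1 min; less 45 min break → 3 h 16 min
Sat: 08:30–16:41 = 8 h 11 min; less 45 min break → 7 h 26 min
Thu reg 4 h 15 min / OT 0 h 0 min; Fri reg 3 h 16 min / OT 0 h 0 min; Sat reg 7 h 26 min / OT 0 h 0 min.
Totals: regular 14 h 57 min, overtime 0 h 0 min.

Regular 14.95 hours, overtime 0.00 hours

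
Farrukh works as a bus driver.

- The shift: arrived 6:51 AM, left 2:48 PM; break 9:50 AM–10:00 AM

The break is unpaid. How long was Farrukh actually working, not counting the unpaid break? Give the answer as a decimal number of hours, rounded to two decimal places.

The shift: 6:51 AM–2:48 PM = 7 h 57 min; less 10 min break → 7 h 47 min

7.78 hours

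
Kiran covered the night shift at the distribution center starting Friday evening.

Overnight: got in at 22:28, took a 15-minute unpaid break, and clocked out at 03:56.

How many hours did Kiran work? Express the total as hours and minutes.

5 h 13 min

Overnight: 22:28 → midnight = 1 h 32 min; midnight → 03:56 = 3 h 56 min; span 5 h 28 min; less 15 min break → 5 h 13 min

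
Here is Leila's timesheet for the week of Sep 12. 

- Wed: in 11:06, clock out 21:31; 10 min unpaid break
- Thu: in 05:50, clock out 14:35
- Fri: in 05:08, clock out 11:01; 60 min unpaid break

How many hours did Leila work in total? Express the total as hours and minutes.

23 h 53 min

Wed: 11:06–21:31 = 10 h 25 min; less 10 min break → 10 h 15 min
Thu: 05:50–14:35 = 8 h 45 min
Fri: 05:08–11:01 = 5 h 53 min; less 60 min break → 4 h 53 min
Total: 10 h 15 min + 8 h 45 min + 4 h 53 min = 23 h 53 min.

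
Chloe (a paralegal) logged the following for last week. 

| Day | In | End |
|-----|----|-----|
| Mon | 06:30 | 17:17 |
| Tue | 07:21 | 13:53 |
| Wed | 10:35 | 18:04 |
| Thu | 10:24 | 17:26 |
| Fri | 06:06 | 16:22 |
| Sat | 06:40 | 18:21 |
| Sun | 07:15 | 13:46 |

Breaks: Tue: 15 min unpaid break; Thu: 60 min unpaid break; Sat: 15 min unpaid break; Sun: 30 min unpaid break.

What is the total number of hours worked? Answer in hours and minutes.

58 h 18 min

Mon: 06:30–17:17 = 10 h 47 min
Tue: 07:21–13:53 = 6 h 32 min; less 15 min break → 6 h 17 min
Wed: 10:35–18:04 = 7 h 29 min
Thu: 10:24–17:26 = 7 h 2 min; less 60 min break → 6 h 2 min
Fri: 06:06–16:22 = 10 h 16 min
Sat: 06:40–18:21 = 11 h 41 min; less 15 min break → 11 h 26 min
Sun: 07:15–13:46 = 6 h 31 min; less 30 min break → 6 h 1 min
Total: 10 h 47 min + 6 h 17 min + 7 h 29 min + 6 h 2 min + 10 h 16 min + 11 h 26 min + 6 h 1 min = 58 h 18 min.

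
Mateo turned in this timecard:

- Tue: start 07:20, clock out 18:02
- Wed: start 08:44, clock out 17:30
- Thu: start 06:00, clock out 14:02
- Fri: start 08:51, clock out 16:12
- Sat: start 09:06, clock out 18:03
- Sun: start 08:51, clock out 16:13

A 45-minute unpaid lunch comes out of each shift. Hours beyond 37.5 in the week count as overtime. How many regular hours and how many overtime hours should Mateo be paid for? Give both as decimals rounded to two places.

Tue: 07:20–18:02 = 10 h 42 min; less 45 min break → 9 h 57 min
Wed: 08:44–17:30 = 8 h 46 min; less 45 min break → 8 h 1 min
Thu: 06:00–14:02 = 8 h 2 min; less 45 min break → 7 h 17 min
Fri: 08:51–16:12 = 7 h 21 min; less 45 min break → 6 h 36 min
Sat: 09:06–18:03 = 8 h 57 min; less 45 min break → 8 h 12 min
Sun: 08:51–16:13 = 7 h 22 min; less 45 min break → 6 h 37 min
Total worked: 46 h 40 min = 46.67 h.
Threshold 37.5 h → overtime 9 h 10 min, regular 37 h 30 min.

Regular 37.50 hours, overtime 9.17 hours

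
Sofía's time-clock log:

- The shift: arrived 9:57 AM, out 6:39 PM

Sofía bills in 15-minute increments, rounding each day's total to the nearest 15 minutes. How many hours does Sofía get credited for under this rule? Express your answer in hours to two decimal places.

The shift: 9:57 AM–6:39 PM = 8 h 42 min → rounds to 8 h 45 min

8.75 hours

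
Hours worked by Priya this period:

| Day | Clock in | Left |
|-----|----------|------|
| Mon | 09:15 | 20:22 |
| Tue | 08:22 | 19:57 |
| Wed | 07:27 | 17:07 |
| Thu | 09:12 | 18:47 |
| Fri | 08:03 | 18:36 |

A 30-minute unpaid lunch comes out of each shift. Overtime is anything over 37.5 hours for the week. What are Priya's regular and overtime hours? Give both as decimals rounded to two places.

Mon: 09:15–20:22 = 11 h 7 min; less 30 min break → 10 h 37 min
Tue: 08:22–19:57 = 11 h 35 min; less 30 min break → 11 h 5 min
Wed: 07:27–17:07 = 9 h 40 min; less 30 min break → 9 h 10 min
Thu: 09:12–18:47 = 9 h 35 min; less 30 min break → 9 h 5 min
Fri: 08:03–18:36 = 10 h 33 min; less 30 min break → 10 h 3 min
Total worked: 50 h 0 min = 50.00 h.
Threshold 37.5 h → overtime 12 h 30 min, regular 37 h 30 min.

Regular 37.50 hours, overtime 12.50 hours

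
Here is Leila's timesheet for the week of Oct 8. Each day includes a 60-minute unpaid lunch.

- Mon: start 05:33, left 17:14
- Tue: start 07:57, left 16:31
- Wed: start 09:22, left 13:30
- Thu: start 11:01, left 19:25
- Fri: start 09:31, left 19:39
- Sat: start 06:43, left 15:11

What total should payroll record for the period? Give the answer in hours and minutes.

45 h 23 min

Mon: 05:33–17:14 = 11 h 41 min; less 60 min break → 10 h 41 min
Tue: 07:57–16:31 = 8 h 34 min; less 60 min break → 7 h 34 min
Wed: 09:22–13:30 = 4 h 8 min; less 60 min break → 3 h 8 min
Thu: 11:01–19:25 = 8 h 24 min; less 60 min break → 7 h 24 min
Fri: 09:31–19:39 = 10 h 8 min; less 60 min break → 9 h 8 min
Sat: 06:43–15:11 = 8 h 28 min; less 60 min break → 7 h 28 min
Total: 10 h 41 min + 7 h 34 min + 3 h 8 min + 7 h 24 min + 9 h 8 min + 7 h 28 min = 45 h 23 min.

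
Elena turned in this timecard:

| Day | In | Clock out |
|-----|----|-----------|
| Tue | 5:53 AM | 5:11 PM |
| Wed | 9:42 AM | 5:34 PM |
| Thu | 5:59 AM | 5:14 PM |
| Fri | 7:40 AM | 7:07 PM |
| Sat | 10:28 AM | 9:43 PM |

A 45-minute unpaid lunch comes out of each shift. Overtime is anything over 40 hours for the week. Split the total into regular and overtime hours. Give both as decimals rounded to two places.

Regular 40.00 hours, overtime 9.37 hours

Tue: 5:53 AM–5:11 PM = 11 h 18 min; less 45 min break → 10 h 33 min
Wed: 9:42 AM–5:34 PM = 7 h 52 min; less 45 min break → 7 h 7 min
Thu: 5:59 AM–5:14 PM = 11 h 15 min; less 45 min break → 10 h 30 min
Fri: 7:40 AM–7:07 PM = 11 h 27 min; less 45 min break → 10 h 42 min
Sat: 10:28 AM–9:43 PM = 11 h 15 min; less 45 min break → 10 h 30 min
Total worked: 49 h 22 min = 49.37 h.
Threshold 40 h → overtime 9 h 22 min, regular 40 h 0 min.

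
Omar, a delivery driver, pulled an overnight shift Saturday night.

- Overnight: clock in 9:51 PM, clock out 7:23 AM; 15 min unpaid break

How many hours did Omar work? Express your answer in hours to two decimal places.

9.28 hours

Overnight: 9:51 PM → midnight = 2 h 9 min; midnight → 7:23 AM = 7 h 23 min; span 9 h 32 min; less 15 min break → 9 h 17 min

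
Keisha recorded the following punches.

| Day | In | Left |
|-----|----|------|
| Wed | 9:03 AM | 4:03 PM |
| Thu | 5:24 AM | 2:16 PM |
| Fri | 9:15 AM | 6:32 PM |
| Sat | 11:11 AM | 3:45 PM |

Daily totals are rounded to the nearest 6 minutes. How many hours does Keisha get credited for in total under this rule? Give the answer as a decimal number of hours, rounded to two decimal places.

Wed: 9:03 AM–4:03 PM = 7 h 0 min → rounds to 7 h 0 min
Thu: 5:24 AM–2:16 PM = 8 h 52 min → rounds to 8 h 54 min
Fri: 9:15 AM–6:32 PM = 9 h 17 min → rounds to 9 h 18 min
Sat: 11:11 AM–3:45 PM = 4 h 34 min → rounds to 4 h 36 min
Total credited: 29 h 48 min.

29.80 hours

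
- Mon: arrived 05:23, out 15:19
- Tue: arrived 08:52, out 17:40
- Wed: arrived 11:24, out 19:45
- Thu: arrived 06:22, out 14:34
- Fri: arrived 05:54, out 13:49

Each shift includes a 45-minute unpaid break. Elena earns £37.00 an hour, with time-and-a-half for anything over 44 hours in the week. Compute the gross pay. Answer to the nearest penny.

£1459.65

Mon: 05:23–15:19 = 9 h 56 min; less 45 min break → 9 h 11 min
Tue: 08:52–17:40 = 8 h 48 min; less 45 min break → 8 h 3 min
Wed: 11:24–19:45 = 8 h 21 min; less 45 min break → 7 h 36 min
Thu: 06:22–14:34 = 8 h 12 min; less 45 min break → 7 h 27 min
Fri: 05:54–13:49 = 7 h 55 min; less 45 min break → 7 h 10 min
Total worked: 39 h 27 min = 2367 min.
Regular 39 h 27 min = 2367 min at £37.00/h; overtime 0 h 0 min = 0 min at £55.50/h.
Pay = (2367 × £37.00 + 0 × £55.50) ÷ 60 = £1459.65.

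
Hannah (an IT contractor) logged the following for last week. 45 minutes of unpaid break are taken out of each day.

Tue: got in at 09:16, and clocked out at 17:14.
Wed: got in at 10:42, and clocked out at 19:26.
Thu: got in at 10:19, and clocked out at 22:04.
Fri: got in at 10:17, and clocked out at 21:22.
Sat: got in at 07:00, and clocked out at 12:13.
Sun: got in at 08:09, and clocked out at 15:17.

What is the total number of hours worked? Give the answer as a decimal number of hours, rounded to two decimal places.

Tue: 09:16–17:14 = 7 h 58 min; less 45 min break → 7 h 13 min
Wed: 10:42–19:26 = 8 h 44 min; less 45 min break → 7 h 59 min
Thu: 10:19–22:04 = 11 h 45 min; less 45 min break → 11 h 0 min
Fri: 10:17–21:22 = 11 h 5 min; less 45 min break → 10 h 20 min
Sat: 07:00–12:13 = 5 h 13 min; less 45 min break → 4 h 28 min
Sun: 08:09–15:17 = 7 h 8 min; less 45 min break → 6 h 23 min
Total: 7 h 13 min + 7 h 59 min + 11 h 0 min + 10 h 20 min + 4 h 28 min + 6 h 23 min = 47 h 23 min.

47.38 hours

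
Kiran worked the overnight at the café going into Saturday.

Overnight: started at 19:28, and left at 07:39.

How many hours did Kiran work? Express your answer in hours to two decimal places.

12.18 hours

Overnight: 19:28 → midnight = 4 h 32 min; midnight → 07:39 = 7 h 39 min; span 12 h 11 min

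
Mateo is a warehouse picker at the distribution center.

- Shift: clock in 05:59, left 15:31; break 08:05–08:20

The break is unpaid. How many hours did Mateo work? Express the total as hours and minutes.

Shift: 05:59–15:31 = 9 h 32 min; less 15 min break → 9 h 17 min

9 h 17 min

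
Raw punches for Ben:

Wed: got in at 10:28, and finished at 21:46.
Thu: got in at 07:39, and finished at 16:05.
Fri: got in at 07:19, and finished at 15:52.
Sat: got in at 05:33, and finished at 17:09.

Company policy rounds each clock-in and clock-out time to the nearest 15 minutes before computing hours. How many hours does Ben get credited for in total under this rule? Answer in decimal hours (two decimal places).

Wed: in 10:28→10:30, out 21:46→21:45; 11 h 15 min
Thu: in 07:39→07:45, out 16:05→16:00; 8 h 15 min
Fri: in 07:19→07:15, out 15:52→15:45; 8 h 30 min
Sat: in 05:33→05:30, out 17:09→17:15; 11 h 45 min
Total credited: 39 h 45 min.

39.75 hours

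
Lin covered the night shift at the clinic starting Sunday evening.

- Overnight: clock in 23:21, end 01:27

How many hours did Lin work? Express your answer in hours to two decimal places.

2.10 hours

Overnight: 23:21 → midnight = 0 h 39 min; midnight → 01:27 = 1 h 27 min; span 2 h 6 min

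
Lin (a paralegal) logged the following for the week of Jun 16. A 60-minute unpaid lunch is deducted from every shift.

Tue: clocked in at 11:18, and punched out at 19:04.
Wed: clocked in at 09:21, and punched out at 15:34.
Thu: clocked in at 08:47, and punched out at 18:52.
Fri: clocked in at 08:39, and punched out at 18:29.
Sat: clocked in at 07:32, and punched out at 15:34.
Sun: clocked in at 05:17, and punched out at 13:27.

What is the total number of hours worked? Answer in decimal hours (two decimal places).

Tue: 11:18–19:04 = 7 h 46 min; less 60 min break → 6 h 46 min
Wed: 09:21–15:34 = 6 h 13 min; less 60 min break → 5 h 13 min
Thu: 08:47–18:52 = 10 h 5 min; less 60 min break → 9 h 5 min
Fri: 08:39–18:29 = 9 h 50 min; less 60 min break → 8 h 50 min
Sat: 07:32–15:34 = 8 h 2 min; less 60 min break → 7 h 2 min
Sun: 05:17–13:27 = 8 h 10 min; less 60 min break → 7 h 10 min
Total: 6 h 46 min + 5 h 13 min + 9 h 5 min + 8 h 50 min + 7 h 2 min + 7 h 10 min = 44 h 6 min.

44.10 hours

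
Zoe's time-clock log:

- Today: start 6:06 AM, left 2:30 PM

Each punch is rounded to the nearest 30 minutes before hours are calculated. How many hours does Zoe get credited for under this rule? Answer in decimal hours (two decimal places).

Today: in 6:06 AM→6:00 AM, out 2:30 PM→2:30 PM; 8 h 30 min

8.50 hours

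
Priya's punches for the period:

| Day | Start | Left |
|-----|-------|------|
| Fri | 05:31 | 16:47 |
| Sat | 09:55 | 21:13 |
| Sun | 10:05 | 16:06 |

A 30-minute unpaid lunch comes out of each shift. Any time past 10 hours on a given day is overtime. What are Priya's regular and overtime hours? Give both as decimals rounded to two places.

Fri: 05:31–16:47 = 11 h 16 min; less 30 min break → 10 h 46 min
Sat: 09:55–21:13 = 11 h 18 min; less 30 min break → 10 h 48 min
Sun: 10:05–16:06 = 6 h 1 min; less 30 min break → 5 h 31 min
Fri reg 10 h 0 min / OT 0 h 46 min; Sat reg 10 h 0 min / OT 0 h 48 min; Sun reg 5 h 31 min / OT 0 h 0 min.
Totals: regular 25 h 31 min, overtime 1 h 34 min.

Regular 25.52 hours, overtime 1.57 hours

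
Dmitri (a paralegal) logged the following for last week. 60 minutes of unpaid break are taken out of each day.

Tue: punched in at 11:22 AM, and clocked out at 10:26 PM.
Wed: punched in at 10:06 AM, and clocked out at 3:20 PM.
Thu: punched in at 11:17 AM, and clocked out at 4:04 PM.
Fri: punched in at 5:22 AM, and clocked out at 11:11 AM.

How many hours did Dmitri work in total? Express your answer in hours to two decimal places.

22.90 hours

Tue: 11:22 AM–10:26 PM = 11 h 4 min; less 60 min break → 10 h 4 min
Wed: 10:06 AM–3:20 PM = 5 h 14 min; less 60 min break → 4 h 14 min
Thu: 11:17 AM–4:04 PM = 4 h 47 min; less 60 min break → 3 h 47 min
Fri: 5:22 AM–11:11 AM = 5 h 49 min; less 60 min break → 4 h 49 min
Total: 10 h 4 min + 4 h 14 min + 3 h 47 min + 4 h 49 min = 22 h 54 min.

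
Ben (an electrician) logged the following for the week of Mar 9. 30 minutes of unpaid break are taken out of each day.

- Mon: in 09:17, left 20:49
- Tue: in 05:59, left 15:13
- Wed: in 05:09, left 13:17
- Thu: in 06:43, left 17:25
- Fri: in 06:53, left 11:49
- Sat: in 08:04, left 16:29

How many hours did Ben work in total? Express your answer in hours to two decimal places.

Mon: 09:17–20:49 = 11 h 32 min; less 30 min break → 11 h 2 min
Tue: 05:59–15:13 = 9 h 14 min; less 30 min break → 8 h 44 min
Wed: 05:09–13:17 = 8 h 8 min; less 30 min break → 7 h 38 min
Thu: 06:43–17:25 = 10 h 42 min; less 30 min break → 10 h 12 min
Fri: 06:53–11:49 = 4 h 56 min; less 30 min break → 4 h 26 min
Sat: 08:04–16:29 = 8 h 25 min; less 30 min break → 7 h 55 min
Total: 11 h 2 min + 8 h 44 min + 7 h 38 min + 10 h 12 min + 4 h 26 min + 7 h 55 min = 49 h 57 min.

49.95 hours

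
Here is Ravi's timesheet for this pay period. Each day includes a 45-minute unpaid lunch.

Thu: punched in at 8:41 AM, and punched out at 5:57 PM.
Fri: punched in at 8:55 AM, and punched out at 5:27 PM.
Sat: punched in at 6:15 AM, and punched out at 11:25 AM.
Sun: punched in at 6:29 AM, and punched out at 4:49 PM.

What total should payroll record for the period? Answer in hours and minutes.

Thu: 8:41 AM–5:57 PM = 9 h 16 min; less 45 min break → 8 h 31 min
Fri: 8:55 AM–5:27 PM = 8 h 32 min; less 45 min break → 7 h 47 min
Sat: 6:15 AM–11:25 AM = 5 h 10 min; less 45 min break → 4 h 25 min
Sun: 6:29 AM–4:49 PM = 10 h 20 min; less 45 min break → 9 h 35 min
Total: 8 h 31 min + 7 h 47 min + 4 h 25 min + 9 h 35 min = 30 h 18 min.

30 h 18 min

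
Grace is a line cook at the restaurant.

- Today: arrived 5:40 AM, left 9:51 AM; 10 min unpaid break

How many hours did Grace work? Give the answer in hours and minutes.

4 h 1 min

Today: 5:40 AM–9:51 AM = 4 h 11 min; less 10 min break → 4 h 1 min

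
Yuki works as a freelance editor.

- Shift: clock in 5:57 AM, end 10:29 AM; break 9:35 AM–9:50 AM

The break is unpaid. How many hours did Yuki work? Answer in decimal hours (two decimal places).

Shift: 5:57 AM–10:29 AM = 4 h 32 min; less 15 min break → 4 h 17 min

4.28 hours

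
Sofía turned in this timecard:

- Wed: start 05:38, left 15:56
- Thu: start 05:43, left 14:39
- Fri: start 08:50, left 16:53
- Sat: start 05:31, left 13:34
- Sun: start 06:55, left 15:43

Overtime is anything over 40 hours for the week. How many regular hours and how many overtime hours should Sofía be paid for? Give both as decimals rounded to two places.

Regular 40.00 hours, overtime 4.13 hours

Wed: 05:38–15:56 = 10 h 18 min
Thu: 05:43–14:39 = 8 h 56 min
Fri: 08:50–16:53 = 8 h 3 min
Sat: 05:31–13:34 = 8 h 3 min
Sun: 06:55–15:43 = 8 h 48 min
Total worked: 44 h 8 min = 44.13 h.
Threshold 40 h → overtime 4 h 8 min, regular 40 h 0 min.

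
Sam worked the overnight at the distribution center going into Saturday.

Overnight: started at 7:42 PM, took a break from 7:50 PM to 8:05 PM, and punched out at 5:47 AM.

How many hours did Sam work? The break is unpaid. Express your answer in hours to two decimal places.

Overnight: 7:42 PM → midnight = 4 h 18 min; midnight → 5:47 AM = 5 h 47 min; span 10 h 5 min; less 15 min break → 9 h 50 min

9.83 hours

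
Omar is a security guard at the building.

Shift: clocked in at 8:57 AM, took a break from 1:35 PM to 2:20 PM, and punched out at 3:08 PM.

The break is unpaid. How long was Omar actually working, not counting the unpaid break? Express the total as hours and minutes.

Shift: 8:57 AM–3:08 PM = 6 h 11 min; less 45 min break → 5 h 26 min

5 h 26 min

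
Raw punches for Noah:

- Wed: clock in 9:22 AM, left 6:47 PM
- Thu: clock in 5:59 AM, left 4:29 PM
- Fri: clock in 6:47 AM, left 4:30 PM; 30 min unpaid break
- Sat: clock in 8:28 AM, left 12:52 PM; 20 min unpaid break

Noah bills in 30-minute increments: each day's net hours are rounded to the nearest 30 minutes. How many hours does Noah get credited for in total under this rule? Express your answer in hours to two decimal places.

Wed: 9:22 AM–6:47 PM = 9 h 25 min → rounds to 9 h 30 min
Thu: 5:59 AM–4:29 PM = 10 h 30 min → rounds to 10 h 30 min
Fri: 6:47 AM–4:30 PM = 9 h 43 min − 30 min = 9 h 13 min → rounds to 9 h 0 min
Sat: 8:28 AM–12:52 PM = 4 h 24 min − 20 min = 4 h 4 min → rounds to 4 h 0 min
Total credited: 33 h 0 min.

33.00 hours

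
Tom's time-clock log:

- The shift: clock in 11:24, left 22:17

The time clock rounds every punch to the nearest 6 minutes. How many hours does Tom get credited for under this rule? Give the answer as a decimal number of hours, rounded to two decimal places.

The shift: in 11:24→11:24, out 22:17→22:18; 10 h 54 min

10.90 hours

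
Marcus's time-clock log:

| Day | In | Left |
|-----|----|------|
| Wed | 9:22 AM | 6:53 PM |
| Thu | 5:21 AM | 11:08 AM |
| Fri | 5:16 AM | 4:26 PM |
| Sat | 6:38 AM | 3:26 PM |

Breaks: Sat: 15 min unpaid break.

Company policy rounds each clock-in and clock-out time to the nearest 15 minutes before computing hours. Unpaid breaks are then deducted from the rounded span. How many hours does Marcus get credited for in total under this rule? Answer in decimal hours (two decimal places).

Wed: in 9:22 AM→9:15 AM, out 6:53 PM→7:00 PM; 9 h 45 min
Thu: in 5:21 AM→5:15 AM, out 11:08 AM→11:15 AM; 6 h 0 min
Fri: in 5:16 AM→5:15 AM, out 4:26 PM→4:30 PM; 11 h 15 min
Sat: in 6:38 AM→6:45 AM, out 3:26 PM→3:30 PM; 8 h 45 min − 15 min = 8 h 30 min
Total credited: 35 h 30 min.

35.50 hours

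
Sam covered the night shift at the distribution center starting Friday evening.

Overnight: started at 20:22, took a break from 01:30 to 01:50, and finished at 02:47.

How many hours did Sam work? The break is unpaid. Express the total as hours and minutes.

Overnight: 20:22 → midnight = 3 h 38 min; midnight → 02:47 = 2 h 47 min; span 6 h 25 min; less 20 min break → 6 h 5 min

6 h 5 min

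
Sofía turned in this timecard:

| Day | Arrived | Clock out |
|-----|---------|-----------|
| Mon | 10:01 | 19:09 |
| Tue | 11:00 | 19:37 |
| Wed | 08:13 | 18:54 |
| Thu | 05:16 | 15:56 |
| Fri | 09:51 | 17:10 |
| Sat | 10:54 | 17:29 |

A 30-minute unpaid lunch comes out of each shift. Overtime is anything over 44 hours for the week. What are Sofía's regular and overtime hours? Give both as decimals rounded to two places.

Mon: 10:01–19:09 = 9 h 8 min; less 30 min break → 8 h 38 min
Tue: 11:00–19:37 = 8 h 37 min; less 30 min break → 8 h 7 min
Wed: 08:13–18:54 = 10 h 41 min; less 30 min break → 10 h 11 min
Thu: 05:16–15:56 = 10 h 40 min; less 30 min break → 10 h 10 min
Fri: 09:51–17:10 = 7 h 19 min; less 30 min break → 6 h 49 min
Sat: 10:54–17:29 = 6 h 35 min; less 30 min break → 6 h 5 min
Total worked: 50 h 0 min = 50.00 h.
Threshold 44 h → overtime 6 h 0 min, regular 44 h 0 min.

Regular 44.00 hours, overtime 6.00 hours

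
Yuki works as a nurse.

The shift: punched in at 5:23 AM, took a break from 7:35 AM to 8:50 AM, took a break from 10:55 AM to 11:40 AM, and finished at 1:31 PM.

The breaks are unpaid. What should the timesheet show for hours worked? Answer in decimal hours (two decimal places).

The shift: 5:23 AM–1:31 PM = 8 h 8 min; less 120 min break → 6 h 8 min

6.13 hours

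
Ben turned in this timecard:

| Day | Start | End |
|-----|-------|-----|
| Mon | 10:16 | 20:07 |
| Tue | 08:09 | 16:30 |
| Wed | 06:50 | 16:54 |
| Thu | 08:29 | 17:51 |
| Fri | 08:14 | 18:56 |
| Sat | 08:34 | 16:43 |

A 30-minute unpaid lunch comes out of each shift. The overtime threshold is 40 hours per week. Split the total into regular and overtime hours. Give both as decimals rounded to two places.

Regular 40.00 hours, overtime 13.48 hours

Mon: 10:16–20:07 = 9 h 51 min; less 30 min break → 9 h 21 min
Tue: 08:09–16:30 = 8 h 21 min; less 30 min break → 7 h 51 min
Wed: 06:50–16:54 = 10 h 4 min; less 30 min break → 9 h 34 min
Thu: 08:29–17:51 = 9 h 22 min; less 30 min break → 8 h 52 min
Fri: 08:14–18:56 = 10 h 42 min; less 30 min break → 10 h 12 min
Sat: 08:34–16:43 = 8 h 9 min; less 30 min break → 7 h 39 min
Total worked: 53 h 29 min = 53.48 h.
Threshold 40 h → overtime 13 h 29 min, regular 40 h 0 min.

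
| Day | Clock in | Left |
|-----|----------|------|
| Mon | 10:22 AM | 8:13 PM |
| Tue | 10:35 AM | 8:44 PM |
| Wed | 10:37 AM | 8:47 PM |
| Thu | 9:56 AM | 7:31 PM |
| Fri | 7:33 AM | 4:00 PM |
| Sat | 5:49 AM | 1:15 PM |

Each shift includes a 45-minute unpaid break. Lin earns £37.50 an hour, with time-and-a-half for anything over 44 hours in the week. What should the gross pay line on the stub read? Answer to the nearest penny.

£2051.25

Mon: 10:22 AM–8:13 PM = 9 h 51 min; less 45 min break → 9 h 6 min
Tue: 10:35 AM–8:44 PM = 10 h 9 min; less 45 min break → 9 h 24 min
Wed: 10:37 AM–8:47 PM = 10 h 10 min; less 45 min break → 9 h 25 min
Thu: 9:56 AM–7:31 PM = 9 h 35 min; less 45 min break → 8 h 50 min
Fri: 7:33 AM–4:00 PM = 8 h 27 min; less 45 min break → 7 h 42 min
Sat: 5:49 AM–1:15 PM = 7 h 26 min; less 45 min break → 6 h 41 min
Total worked: 51 h 8 min = 3068 min.
Regular 44 h 0 min = 2640 min at £37.50/h; overtime 7 h 8 min = 428 min at £56.25/h.
Pay = (2640 × £37.50 + 428 × £56.25) ÷ 60 = £2051.25.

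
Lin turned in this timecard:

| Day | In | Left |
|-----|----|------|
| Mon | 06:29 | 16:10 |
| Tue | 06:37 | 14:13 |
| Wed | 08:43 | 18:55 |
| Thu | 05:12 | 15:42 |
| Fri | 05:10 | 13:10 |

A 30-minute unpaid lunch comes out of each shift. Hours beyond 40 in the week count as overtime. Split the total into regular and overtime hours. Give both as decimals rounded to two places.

Mon: 06:29–16:10 = 9 h 41 min; less 30 min break → 9 h 11 min
Tue: 06:37–14:13 = 7 h 36 min; less 30 min break → 7 h 6 min
Wed: 08:43–18:55 = 10 h 12 min; less 30 min break → 9 h 42 min
Thu: 05:12–15:42 = 10 h 30 min; less 30 min break → 10 h 0 min
Fri: 05:10–13:10 = 8 h 0 min; less 30 min break → 7 h 30 min
Total worked: 43 h 29 min = 43.48 h.
Threshold 40 h → overtime 3 h 29 min, regular 40 h 0 min.

Regular 40.00 hours, overtime 3.48 hours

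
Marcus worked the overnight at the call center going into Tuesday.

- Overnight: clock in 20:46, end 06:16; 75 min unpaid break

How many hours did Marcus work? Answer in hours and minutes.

8 h 15 min

Overnight: 20:46 → midnight = 3 h 14 min; midnight → 06:16 = 6 h 16 min; span 9 h 30 min; less 75 min break → 8 h 15 min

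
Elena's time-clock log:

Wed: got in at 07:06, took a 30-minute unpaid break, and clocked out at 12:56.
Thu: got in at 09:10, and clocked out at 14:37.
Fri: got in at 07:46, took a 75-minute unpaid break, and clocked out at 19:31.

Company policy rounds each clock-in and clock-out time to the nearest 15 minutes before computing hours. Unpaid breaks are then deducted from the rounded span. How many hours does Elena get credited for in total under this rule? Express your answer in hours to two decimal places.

Wed: in 07:06→07:00, out 12:56→13:00; 6 h 0 min − 30 min = 5 h 30 min
Thu: in 09:10→09:15, out 14:37→14:30; 5 h 15 min
Fri: in 07:46→07:45, out 19:31→19:30; 11 h 45 min − 75 min = 10 h 30 min
Total credited: 21 h 15 min.

21.25 hours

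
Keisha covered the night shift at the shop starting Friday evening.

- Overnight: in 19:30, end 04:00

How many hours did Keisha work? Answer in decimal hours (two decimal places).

Overnight: 19:30 → midnight = 4 h 30 min; midnight → 04:00 = 4 h 0 min; span 8 h 30 min

8.50 hours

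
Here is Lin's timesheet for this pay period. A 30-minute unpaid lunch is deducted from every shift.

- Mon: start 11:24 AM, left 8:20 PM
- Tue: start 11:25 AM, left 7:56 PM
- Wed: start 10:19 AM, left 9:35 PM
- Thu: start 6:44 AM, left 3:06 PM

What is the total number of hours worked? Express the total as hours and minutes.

35 h 5 min

Mon: 11:24 AM–8:20 PM = 8 h 56 min; less 30 min break → 8 h 26 min
Tue: 11:25 AM–7:56 PM = 8 h 31 min; less 30 min break → 8 h 1 min
Wed: 10:19 AM–9:35 PM = 11 h 16 min; less 30 min break → 10 h 46 min
Thu: 6:44 AM–3:06 PM = 8 h 22 min; less 30 min break → 7 h 52 min
Total: 8 h 26 min + 8 h 1 min + 10 h 46 min + 7 h 52 min = 35 h 5 min.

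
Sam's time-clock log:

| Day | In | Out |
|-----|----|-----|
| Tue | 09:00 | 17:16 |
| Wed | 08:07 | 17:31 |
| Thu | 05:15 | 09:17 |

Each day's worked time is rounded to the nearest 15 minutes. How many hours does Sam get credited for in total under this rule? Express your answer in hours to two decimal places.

21.75 hours

Tue: 09:00–17:16 = 8 h 16 min → rounds to 8 h 15 min
Wed: 08:07–17:31 = 9 h 24 min → rounds to 9 h 30 min
Thu: 05:15–09:17 = 4 h 2 min → rounds to 4 h 0 min
Total credited: 21 h 45 min.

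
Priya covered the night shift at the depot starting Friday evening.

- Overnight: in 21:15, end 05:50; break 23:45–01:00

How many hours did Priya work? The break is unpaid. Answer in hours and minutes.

Overnight: 21:15 → midnight = 2 h 45 min; midnight → 05:50 = 5 h 50 min; span 8 h 35 min; less 75 min break → 7 h 20 min

7 h 20 min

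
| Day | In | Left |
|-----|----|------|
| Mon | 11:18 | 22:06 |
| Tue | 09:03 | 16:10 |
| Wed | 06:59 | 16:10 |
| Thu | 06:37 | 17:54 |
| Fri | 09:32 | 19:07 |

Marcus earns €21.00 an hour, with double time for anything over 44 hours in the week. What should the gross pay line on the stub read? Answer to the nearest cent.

€1090.60

Mon: 11:18–22:06 = 10 h 48 min
Tue: 09:03–16:10 = 7 h 7 min
Wed: 06:59–16:10 = 9 h 11 min
Thu: 06:37–17:54 = 11 h 17 min
Fri: 09:32–19:07 = 9 h 35 min
Total worked: 47 h 58 min = 2878 min.
Regular 44 h 0 min = 2640 min at €21.00/h; overtime 3 h 58 min = 238 min at €42.00/h.
Pay = (2640 × €21.00 + 238 × €42.00) ÷ 60 = €1090.60.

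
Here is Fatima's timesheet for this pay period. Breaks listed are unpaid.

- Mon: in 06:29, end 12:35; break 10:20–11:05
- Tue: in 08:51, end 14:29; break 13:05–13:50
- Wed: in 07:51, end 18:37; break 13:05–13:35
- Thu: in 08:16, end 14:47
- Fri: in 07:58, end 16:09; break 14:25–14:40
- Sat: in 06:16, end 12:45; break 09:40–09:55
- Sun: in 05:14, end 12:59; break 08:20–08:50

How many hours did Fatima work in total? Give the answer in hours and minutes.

48 h 26 min

Mon: 06:29–12:35 = 6 h 6 min; less 45 min break → 5 h 21 min
Tue: 08:51–14:29 = 5 h 38 min; less 45 min break → 4 h 53 min
Wed: 07:51–18:37 = 10 h 46 min; less 30 min break → 10 h 16 min
Thu: 08:16–14:47 = 6 h 31 min
Fri: 07:58–16:09 = 8 h 11 min; less 15 min break → 7 h 56 min
Sat: 06:16–12:45 = 6 h 29 min; less 15 min break → 6 h 14 min
Sun: 05:14–12:59 = 7 h 45 min; less 30 min break → 7 h 15 min
Total: 5 h 21 min + 4 h 53 min + 10 h 16 min + 6 h 31 min + 7 h 56 min + 6 h 14 min + 7 h 15 min = 48 h 26 min.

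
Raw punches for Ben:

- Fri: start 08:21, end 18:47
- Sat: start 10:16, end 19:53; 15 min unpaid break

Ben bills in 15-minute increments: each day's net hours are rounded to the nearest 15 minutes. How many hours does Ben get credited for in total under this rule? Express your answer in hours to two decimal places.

Fri: 08:21–18:47 = 10 h 26 min → rounds to 10 h 30 min
Sat: 10:16–19:53 = 9 h 37 min − 15 min = 9 h 22 min → rounds to 9 h 15 min
Total credited: 19 h 45 min.

19.75 hours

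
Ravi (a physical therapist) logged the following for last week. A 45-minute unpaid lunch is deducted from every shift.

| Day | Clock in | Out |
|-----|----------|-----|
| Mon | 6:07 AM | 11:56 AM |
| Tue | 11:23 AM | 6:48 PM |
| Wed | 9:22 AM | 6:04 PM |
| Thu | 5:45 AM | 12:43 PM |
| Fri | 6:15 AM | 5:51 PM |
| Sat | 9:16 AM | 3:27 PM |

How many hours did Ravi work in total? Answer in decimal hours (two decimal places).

Mon: 6:07 AM–11:56 AM = 5 h 49 min; less 45 min break → 5 h 4 min
Tue: 11:23 AM–6:48 PM = 7 h 25 min; less 45 min break → 6 h 40 min
Wed: 9:22 AM–6:04 PM = 8 h 42 min; less 45 min break → 7 h 57 min
Thu: 5:45 AM–12:43 PM = 6 h 58 min; less 45 min break → 6 h 13 min
Fri: 6:15 AM–5:51 PM = 11 h 36 min; less 45 min break → 10 h 51 min
Sat: 9:16 AM–3:27 PM = 6 h 11 min; less 45 min break → 5 h 26 min
Total: 5 h 4 min + 6 h 40 min + 7 h 57 min + 6 h 13 min + 10 h 51 min + 5 h 26 min = 42 h 11 min.

42.18 hours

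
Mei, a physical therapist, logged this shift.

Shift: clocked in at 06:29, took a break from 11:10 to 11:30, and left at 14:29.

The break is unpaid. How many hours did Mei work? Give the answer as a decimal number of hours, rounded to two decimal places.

7.67 hours

Shift: 06:29–14:29 = 8 h 0 min; less 20 min break → 7 h 40 min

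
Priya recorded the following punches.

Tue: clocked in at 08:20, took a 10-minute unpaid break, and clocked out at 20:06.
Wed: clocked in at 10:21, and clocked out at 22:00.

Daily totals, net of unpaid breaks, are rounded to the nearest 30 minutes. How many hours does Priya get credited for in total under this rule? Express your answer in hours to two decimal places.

Tue: 08:20–20:06 = 11 h 46 min − 10 min = 11 h 36 min → rounds to 11 h 30 min
Wed: 10:21–22:00 = 11 h 39 min → rounds to 11 h 30 min
Total credited: 23 h 0 min.

23.00 hours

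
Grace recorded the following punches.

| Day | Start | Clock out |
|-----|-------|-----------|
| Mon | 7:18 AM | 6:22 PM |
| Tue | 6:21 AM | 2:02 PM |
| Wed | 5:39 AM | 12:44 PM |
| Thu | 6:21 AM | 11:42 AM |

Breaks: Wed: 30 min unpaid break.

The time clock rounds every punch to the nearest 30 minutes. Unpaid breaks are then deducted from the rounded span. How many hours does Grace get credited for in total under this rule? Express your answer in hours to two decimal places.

30.00 hours

Mon: in 7:18 AM→7:30 AM, out 6:22 PM→6:30 PM; 11 h 0 min
Tue: in 6:21 AM→6:30 AM, out 2:02 PM→2:00 PM; 7 h 30 min
Wed: in 5:39 AM→5:30 AM, out 12:44 PM→12:30 PM; 7 h 0 min − 30 min = 6 h 30 min
Thu: in 6:21 AM→6:30 AM, out 11:42 AM→11:30 AM; 5 h 0 min
Total credited: 30 h 0 min.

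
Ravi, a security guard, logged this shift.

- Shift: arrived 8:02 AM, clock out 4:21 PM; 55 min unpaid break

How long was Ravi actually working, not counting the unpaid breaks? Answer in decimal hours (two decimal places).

7.40 hours

Shift: 8:02 AM–4:21 PM = 8 h 19 min; less 55 min break → 7 h 24 min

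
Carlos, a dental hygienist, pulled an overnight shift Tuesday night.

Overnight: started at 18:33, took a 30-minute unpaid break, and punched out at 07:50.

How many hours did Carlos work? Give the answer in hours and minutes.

Overnight: 18:33 → midnight = 5 h 27 min; midnight → 07:50 = 7 h 50 min; span 13 h 17 min; less 30 min break → 12 h 47 min

12 h 47 min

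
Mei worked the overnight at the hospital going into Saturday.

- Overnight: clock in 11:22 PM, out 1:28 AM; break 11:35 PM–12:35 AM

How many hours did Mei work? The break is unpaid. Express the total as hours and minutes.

1 h 6 min

Overnight: 11:22 PM → midnight = 0 h 38 min; midnight → 1:28 AM = 1 h 28 min; span 2 h 6 min; less 60 min break → 1 h 6 min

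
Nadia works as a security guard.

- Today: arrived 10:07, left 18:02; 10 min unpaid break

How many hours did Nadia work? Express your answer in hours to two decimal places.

7.75 hours

Today: 10:07–18:02 = 7 h 55 min; less 10 min break → 7 h 45 min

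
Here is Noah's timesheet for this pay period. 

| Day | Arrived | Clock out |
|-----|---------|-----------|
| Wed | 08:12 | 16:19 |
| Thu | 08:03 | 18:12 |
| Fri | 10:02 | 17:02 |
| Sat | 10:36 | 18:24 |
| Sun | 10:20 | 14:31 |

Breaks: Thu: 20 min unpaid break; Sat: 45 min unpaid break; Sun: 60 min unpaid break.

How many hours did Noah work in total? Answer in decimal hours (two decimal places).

Wed: 08:12–16:19 = 8 h 7 min
Thu: 08:03–18:12 = 10 h 9 min; less 20 min break → 9 h 49 min
Fri: 10:02–17:02 = 7 h 0 min
Sat: 10:36–18:24 = 7 h 48 min; less 45 min break → 7 h 3 min
Sun: 10:20–14:31 = 4 h 11 min; less 60 min break → 3 h 11 min
Total: 8 h 7 min + 9 h 49 min + 7 h 0 min + 7 h 3 min + 3 h 11 min = 35 h 10 min.

35.17 hours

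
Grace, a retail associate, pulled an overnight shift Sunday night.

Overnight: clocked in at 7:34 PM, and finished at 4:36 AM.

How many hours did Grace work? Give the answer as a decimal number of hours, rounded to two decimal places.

9.03 hours

Overnight: 7:34 PM → midnight = 4 h 26 min; midnight → 4:36 AM = 4 h 36 min; span 9 h 2 min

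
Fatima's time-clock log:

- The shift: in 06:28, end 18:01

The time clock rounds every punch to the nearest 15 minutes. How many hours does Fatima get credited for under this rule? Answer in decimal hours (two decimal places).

11.50 hours

The shift: in 06:28→06:30, out 18:01→18:00; 11 h 30 min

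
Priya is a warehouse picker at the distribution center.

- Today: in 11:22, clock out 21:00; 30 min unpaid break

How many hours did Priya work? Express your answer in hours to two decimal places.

9.13 hours

Today: 11:22–21:00 = 9 h 38 min; less 30 min break → 9 h 8 min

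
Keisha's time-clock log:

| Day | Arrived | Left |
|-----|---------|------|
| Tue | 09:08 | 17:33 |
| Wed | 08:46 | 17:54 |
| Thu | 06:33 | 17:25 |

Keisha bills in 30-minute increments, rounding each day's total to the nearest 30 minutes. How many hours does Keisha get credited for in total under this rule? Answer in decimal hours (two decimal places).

28.50 hours

Tue: 09:08–17:33 = 8 h 25 min → rounds to 8 h 30 min
Wed: 08:46–17:54 = 9 h 8 min → rounds to 9 h 0 min
Thu: 06:33–17:25 = 10 h 52 min → rounds to 11 h 0 min
Total credited: 28 h 30 min.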